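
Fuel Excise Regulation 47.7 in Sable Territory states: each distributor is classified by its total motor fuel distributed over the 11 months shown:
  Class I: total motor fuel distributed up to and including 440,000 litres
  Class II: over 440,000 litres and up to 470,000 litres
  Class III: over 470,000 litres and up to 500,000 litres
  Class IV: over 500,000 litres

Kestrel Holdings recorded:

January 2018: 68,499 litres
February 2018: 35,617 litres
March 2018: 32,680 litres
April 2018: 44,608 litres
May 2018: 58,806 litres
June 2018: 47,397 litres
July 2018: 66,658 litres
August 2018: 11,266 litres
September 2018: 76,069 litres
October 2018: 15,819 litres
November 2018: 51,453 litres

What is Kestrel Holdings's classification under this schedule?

Total motor fuel distributed: 68,499 litres + 35,617 litres + 32,680 litres + 44,608 litres + 58,806 litres + 47,397 litres + 66,658 litres + 11,266 litres + 76,069 litres + 15,819 litres + 51,453 litres = 508,872 litres.
508,872 litres > 500,000 litres, so Class IV applies.

Class IV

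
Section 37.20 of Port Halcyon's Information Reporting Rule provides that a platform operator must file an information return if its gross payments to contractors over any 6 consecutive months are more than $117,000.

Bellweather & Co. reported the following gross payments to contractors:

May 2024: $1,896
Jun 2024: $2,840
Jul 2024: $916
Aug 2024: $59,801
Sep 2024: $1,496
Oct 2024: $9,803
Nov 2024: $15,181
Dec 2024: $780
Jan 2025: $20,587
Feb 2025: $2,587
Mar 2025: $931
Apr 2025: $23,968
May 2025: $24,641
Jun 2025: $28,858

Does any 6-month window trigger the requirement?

May 2024–Oct 2024: $1,896 + $2,840 + $916 + $59,801 + $1,496 + $9,803 = $76,752 (under)
Jun 2024–Nov 2024: $2,840 + $916 + $59,801 + $1,496 + $9,803 + $15,181 = $90,037 (under)
Jul 2024–Dec 2024: $916 + $59,801 + $1,496 + $9,803 + $15,181 + $780 = $87,977 (under)
Aug 2024–Jan 2025: $59,801 + $1,496 + $9,803 + $15,181 + $780 + $20,587 = $107,648 (under)
Sep 2024–Feb 2025: $1,496 + $9,803 + $15,181 + $780 + $20,587 + $2,587 = $50,434 (under)
Oct 2024–Mar 2025: $9,803 + $15,181 + $780 + $20,587 + $2,587 + $931 = $49,869 (under)
Nov 2024–Apr 2025: $15,181 + $780 + $20,587 + $2,587 + $931 + $23,968 = $64,034 (under)
Dec 2024–May 2025: $780 + $20,587 + $2,587 + $931 + $23,968 + $24,641 = $73,494 (under)
Jan 2025–Jun 2025: $20,587 + $2,587 + $931 + $23,968 + $24,641 + $28,858 = $101,572 (under)
No window exceeds $117,000.

No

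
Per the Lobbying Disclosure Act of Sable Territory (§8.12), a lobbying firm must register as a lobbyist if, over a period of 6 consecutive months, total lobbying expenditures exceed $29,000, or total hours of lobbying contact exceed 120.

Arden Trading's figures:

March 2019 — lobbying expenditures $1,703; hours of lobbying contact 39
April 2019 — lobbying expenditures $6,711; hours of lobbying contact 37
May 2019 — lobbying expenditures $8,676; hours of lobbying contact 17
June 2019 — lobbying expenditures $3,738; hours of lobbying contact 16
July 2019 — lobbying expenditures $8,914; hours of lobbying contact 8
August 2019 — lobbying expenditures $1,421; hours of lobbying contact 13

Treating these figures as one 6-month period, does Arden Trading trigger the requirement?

Yes

Total lobbying expenditures: $1,703 + $6,711 + $8,676 + $3,738 + $8,914 + $1,421 = $31,163 (> $29,000).
Total hours of lobbying contact: 39 + 37 + 17 + 16 + 8 + 13 = 130 (> 120).
The test is 'or': at least one threshold is exceeded.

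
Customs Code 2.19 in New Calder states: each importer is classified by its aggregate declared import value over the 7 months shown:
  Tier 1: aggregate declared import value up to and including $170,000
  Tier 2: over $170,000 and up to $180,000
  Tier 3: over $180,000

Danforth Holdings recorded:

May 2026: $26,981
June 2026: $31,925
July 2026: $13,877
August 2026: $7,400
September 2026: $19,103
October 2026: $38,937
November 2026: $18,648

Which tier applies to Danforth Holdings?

Aggregate declared import value: $26,981 + $31,925 + $13,877 + $7,400 + $19,103 + $38,937 + $18,648 = $156,871.
$156,871 ≤ $170,000, so Tier 1 applies.

Tier 1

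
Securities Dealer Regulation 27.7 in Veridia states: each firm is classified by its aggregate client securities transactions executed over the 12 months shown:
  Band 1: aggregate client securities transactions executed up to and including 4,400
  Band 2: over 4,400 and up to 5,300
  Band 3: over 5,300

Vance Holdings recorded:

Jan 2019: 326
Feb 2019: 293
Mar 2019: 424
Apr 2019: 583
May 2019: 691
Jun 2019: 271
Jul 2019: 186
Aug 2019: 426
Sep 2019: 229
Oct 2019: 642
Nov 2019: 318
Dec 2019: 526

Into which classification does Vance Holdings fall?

Band 2

Aggregate client securities transactions executed: 326 + 293 + 424 + 583 + 691 + 271 + 186 + 426 + 229 + 642 + 318 + 526 = 4,915.
4,400 < 4,915 ≤ 5,300, so Band 2 applies.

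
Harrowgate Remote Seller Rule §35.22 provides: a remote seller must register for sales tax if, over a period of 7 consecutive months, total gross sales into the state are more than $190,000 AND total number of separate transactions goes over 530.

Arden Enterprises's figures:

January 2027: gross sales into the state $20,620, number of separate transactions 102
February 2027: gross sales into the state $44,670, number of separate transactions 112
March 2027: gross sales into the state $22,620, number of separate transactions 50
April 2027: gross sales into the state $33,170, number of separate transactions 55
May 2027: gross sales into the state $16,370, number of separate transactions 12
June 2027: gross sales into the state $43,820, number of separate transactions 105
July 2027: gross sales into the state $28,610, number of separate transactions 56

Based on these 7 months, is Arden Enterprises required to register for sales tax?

Total gross sales into the state: $20,620 + $44,670 + $22,620 + $33,170 + $16,370 + $43,820 + $28,610 = $209,880 (> $190,000).
Total number of separate transactions: 102 + 112 + 50 + 55 + 12 + 105 + 56 = 492 (≤ 530).
The test is 'and': the rule requires both, and at least one is not exceeded.

No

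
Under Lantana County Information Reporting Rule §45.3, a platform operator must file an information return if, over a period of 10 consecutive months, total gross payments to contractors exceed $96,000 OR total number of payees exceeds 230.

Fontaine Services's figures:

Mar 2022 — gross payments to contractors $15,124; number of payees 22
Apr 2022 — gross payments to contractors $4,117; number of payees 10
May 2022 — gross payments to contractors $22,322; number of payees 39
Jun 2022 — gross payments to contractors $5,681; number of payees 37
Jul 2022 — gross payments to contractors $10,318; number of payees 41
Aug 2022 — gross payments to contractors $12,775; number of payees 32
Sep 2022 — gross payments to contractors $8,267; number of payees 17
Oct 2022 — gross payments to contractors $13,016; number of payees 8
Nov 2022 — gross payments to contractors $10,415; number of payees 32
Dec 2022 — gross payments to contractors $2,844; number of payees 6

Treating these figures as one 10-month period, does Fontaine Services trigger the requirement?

Total gross payments to contractors: $15,124 + $4,117 + $22,322 + $5,681 + $10,318 + $12,775 + $8,267 + $13,016 + $10,415 + $2,844 = $104,879 (> $96,000).
Total number of payees: 22 + 10 + 39 + 37 + 41 + 32 + 17 + 8 + 32 + 6 = 244 (> 230).
The test is 'or': at least one threshold is exceeded.

Yes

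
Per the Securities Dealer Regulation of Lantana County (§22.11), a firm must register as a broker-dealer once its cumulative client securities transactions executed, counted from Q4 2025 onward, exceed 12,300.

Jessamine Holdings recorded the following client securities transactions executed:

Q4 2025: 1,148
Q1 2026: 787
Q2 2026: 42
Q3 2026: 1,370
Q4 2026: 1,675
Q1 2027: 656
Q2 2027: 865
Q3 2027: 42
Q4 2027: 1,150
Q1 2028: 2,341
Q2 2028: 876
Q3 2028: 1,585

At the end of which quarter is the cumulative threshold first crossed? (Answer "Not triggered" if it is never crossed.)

Q3 2028

Through Q4 2025: 1,148
Through Q1 2026: 1,935
Through Q2 2026: 1,977
Through Q3 2026: 3,347
Through Q4 2026: 5,022
Through Q1 2027: 5,678
Through Q2 2027: 6,543
Through Q3 2027: 6,585
Through Q4 2027: 7,735
Through Q1 2028: 10,076
Through Q2 2028: 10,952
Through Q3 2028: 12,537 ← exceeds threshold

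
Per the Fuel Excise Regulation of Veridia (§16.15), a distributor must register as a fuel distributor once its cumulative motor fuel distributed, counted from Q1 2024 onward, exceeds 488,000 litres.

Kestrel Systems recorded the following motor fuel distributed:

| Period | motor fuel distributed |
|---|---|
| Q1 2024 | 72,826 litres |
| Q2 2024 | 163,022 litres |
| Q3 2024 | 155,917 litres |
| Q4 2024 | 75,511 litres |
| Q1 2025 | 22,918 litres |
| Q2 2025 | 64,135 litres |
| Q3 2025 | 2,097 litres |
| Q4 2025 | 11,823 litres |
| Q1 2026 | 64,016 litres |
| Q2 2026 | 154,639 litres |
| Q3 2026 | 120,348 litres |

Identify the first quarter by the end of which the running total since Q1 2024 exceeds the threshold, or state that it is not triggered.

Through Q1 2024: 72,826 litres
Through Q2 2024: 235,848 litres
Through Q3 2024: 391,765 litres
Through Q4 2024: 467,276 litres
Through Q1 2025: 490,194 litres ← exceeds threshold

Q1 2025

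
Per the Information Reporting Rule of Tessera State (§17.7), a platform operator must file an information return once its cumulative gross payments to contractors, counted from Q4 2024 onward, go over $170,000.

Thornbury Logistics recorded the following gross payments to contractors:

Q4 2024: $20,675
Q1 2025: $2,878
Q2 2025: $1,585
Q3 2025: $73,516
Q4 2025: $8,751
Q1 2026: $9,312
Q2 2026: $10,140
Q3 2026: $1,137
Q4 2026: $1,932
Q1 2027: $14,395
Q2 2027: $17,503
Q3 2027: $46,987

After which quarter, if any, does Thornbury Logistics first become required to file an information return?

Q3 2027

Through Q4 2024: $20,675
Through Q1 2025: $23,553
Through Q2 2025: $25,138
Through Q3 2025: $98,654
Through Q4 2025: $107,405
Through Q1 2026: $116,717
Through Q2 2026: $126,857
Through Q3 2026: $127,994
Through Q4 2026: $129,926
Through Q1 2027: $144,321
Through Q2 2027: $161,824
Through Q3 2027: $208,811 ← exceeds threshold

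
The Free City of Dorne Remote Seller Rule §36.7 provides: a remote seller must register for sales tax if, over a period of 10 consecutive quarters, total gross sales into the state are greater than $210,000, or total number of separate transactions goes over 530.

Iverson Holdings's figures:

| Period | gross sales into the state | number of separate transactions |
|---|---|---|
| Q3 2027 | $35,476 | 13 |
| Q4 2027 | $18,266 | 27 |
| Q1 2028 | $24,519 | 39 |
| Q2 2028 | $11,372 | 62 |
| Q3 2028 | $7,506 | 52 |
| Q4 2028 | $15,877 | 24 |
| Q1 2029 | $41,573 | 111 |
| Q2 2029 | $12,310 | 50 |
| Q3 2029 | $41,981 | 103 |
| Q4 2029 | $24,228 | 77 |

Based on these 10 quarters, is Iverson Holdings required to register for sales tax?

Yes

Total gross sales into the state: $35,476 + $18,266 + $24,519 + $11,372 + $7,506 + $15,877 + $41,573 + $12,310 + $41,981 + $24,228 = $233,108 (> $210,000).
Total number of separate transactions: 13 + 27 + 39 + 62 + 52 + 24 + 111 + 50 + 103 + 77 = 558 (> 530).
The test is 'or': at least one threshold is exceeded.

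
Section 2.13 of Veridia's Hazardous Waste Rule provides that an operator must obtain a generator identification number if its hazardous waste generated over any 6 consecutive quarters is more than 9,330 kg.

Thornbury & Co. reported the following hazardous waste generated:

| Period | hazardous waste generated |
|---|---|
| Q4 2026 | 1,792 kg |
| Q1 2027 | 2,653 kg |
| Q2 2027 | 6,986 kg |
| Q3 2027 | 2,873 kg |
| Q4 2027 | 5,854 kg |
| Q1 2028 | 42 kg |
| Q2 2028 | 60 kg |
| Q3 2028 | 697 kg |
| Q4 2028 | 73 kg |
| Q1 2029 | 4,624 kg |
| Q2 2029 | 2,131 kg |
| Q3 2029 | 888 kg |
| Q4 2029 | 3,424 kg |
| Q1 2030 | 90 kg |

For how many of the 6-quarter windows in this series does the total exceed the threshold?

Q4 2026–Q1 2028: 1,792 kg + 2,653 kg + 6,986 kg + 2,873 kg + 5,854 kg + 42 kg = 20,200 kg (over)
Q1 2027–Q2 2028: 2,653 kg + 6,986 kg + 2,873 kg + 5,854 kg + 42 kg + 60 kg = 18,468 kg (over)
Q2 2027–Q3 2028: 6,986 kg + 2,873 kg + 5,854 kg + 42 kg + 60 kg + 697 kg = 16,512 kg (over)
Q3 2027–Q4 2028: 2,873 kg + 5,854 kg + 42 kg + 60 kg + 697 kg + 73 kg = 9,599 kg (over)
Q4 2027–Q1 2029: 5,854 kg + 42 kg + 60 kg + 697 kg + 73 kg + 4,624 kg = 11,350 kg (over)
Q1 2028–Q2 2029: 42 kg + 60 kg + 697 kg + 73 kg + 4,624 kg + 2,131 kg = 7,627 kg (under)
Q2 2028–Q3 2029: 60 kg + 697 kg + 73 kg + 4,624 kg + 2,131 kg + 888 kg = 8,473 kg (under)
Q3 2028–Q4 2029: 697 kg + 73 kg + 4,624 kg + 2,131 kg + 888 kg + 3,424 kg = 11,837 kg (over)
Q4 2028–Q1 2030: 73 kg + 4,624 kg + 2,131 kg + 888 kg + 3,424 kg + 90 kg = 11,230 kg (over)
7 windows exceed the threshold.

7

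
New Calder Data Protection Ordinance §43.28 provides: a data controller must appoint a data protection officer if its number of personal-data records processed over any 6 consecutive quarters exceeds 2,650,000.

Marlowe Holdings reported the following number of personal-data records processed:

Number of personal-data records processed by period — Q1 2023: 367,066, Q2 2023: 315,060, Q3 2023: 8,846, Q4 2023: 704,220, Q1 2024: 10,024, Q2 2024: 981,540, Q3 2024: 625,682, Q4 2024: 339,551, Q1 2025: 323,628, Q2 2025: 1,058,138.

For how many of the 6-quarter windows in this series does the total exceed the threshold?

Q1 2023–Q2 2024: 367,066 + 315,060 + 8,846 + 704,220 + 10,024 + 981,540 = 2,386,756 (under)
Q2 2023–Q3 2024: 315,060 + 8,846 + 704,220 + 10,024 + 981,540 + 625,682 = 2,645,372 (under)
Q3 2023–Q4 2024: 8,846 + 704,220 + 10,024 + 981,540 + 625,682 + 339,551 = 2,669,863 (over)
Q4 2023–Q1 2025: 704,220 + 10,024 + 981,540 + 625,682 + 339,551 + 323,628 = 2,984,645 (over)
Q1 2024–Q2 2025: 10,024 + 981,540 + 625,682 + 339,551 + 323,628 + 1,058,138 = 3,338,563 (over)
3 windows exceed the threshold.

3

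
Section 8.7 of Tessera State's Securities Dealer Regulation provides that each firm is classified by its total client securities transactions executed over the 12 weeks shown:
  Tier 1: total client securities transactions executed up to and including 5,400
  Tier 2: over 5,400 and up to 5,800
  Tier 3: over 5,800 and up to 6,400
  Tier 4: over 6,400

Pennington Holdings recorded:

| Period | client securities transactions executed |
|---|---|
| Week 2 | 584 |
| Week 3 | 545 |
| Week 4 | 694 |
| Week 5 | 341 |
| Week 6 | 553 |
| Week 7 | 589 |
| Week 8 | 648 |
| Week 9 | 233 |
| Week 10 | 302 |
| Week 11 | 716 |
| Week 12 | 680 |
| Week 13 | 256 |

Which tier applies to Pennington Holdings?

Tier 3

Total client securities transactions executed: 584 + 545 + 694 + 341 + 553 + 589 + 648 + 233 + 302 + 716 + 680 + 256 = 6,141.
5,800 < 6,141 ≤ 6,400, so Tier 3 applies.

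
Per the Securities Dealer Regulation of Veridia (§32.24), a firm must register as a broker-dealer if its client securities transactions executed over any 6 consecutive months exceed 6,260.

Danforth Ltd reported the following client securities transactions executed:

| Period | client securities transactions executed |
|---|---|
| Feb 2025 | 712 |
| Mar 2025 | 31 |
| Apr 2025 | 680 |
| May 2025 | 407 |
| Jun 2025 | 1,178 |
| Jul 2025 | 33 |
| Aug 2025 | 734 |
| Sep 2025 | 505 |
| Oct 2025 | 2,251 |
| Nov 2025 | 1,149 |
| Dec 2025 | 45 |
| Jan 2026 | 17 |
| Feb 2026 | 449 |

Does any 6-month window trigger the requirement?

Feb 2025–Jul 2025: 712 + 31 + 680 + 407 + 1,178 + 33 = 3,041 (under)
Mar 2025–Aug 2025: 31 + 680 + 407 + 1,178 + 33 + 734 = 3,063 (under)
Apr 2025–Sep 2025: 680 + 407 + 1,178 + 33 + 734 + 505 = 3,537 (under)
May 2025–Oct 2025: 407 + 1,178 + 33 + 734 + 505 + 2,251 = 5,108 (under)
Jun 2025–Nov 2025: 1,178 + 33 + 734 + 505 + 2,251 + 1,149 = 5,850 (under)
Jul 2025–Dec 2025: 33 + 734 + 505 + 2,251 + 1,149 + 45 = 4,717 (under)
Aug 2025–Jan 2026: 734 + 505 + 2,251 + 1,149 + 45 + 17 = 4,701 (under)
Sep 2025–Feb 2026: 505 + 2,251 + 1,149 + 45 + 17 + 449 = 4,416 (under)
No window exceeds 6,260.

No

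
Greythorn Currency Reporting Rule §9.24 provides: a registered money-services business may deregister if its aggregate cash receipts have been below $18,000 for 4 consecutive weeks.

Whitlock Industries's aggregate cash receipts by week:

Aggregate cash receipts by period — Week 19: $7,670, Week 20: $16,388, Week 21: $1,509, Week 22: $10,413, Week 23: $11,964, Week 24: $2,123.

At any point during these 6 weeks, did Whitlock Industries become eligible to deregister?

Weeks below $18,000: Week 19, Week 20, Week 21, Week 22, Week 23, Week 24.
Longest run of consecutive weeks below the threshold: 6.
6 ≥ 4, so Whitlock Industries became eligible.

Yes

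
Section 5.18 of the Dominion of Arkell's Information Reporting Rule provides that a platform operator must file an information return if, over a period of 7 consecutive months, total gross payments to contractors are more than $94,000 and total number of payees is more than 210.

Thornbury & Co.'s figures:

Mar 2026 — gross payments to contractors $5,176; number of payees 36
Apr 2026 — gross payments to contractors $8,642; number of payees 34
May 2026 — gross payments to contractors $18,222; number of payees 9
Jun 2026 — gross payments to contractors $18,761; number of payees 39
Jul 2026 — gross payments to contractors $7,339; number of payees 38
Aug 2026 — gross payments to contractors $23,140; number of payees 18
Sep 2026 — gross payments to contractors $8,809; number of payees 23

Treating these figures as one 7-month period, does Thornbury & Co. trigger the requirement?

Total gross payments to contractors: $5,176 + $8,642 + $18,222 + $18,761 + $7,339 + $23,140 + $8,809 = $90,089 (≤ $94,000).
Total number of payees: 36 + 34 + 9 + 39 + 38 + 18 + 23 = 197 (≤ 210).
The test is 'and': the rule requires both, and at least one is not exceeded.

No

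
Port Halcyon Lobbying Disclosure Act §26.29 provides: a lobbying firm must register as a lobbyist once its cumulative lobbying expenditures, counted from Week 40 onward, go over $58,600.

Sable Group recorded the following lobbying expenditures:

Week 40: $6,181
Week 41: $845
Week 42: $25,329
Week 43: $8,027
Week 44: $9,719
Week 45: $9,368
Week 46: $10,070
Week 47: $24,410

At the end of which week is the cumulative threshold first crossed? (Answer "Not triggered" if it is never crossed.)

Through Week 40: $6,181
Through Week 41: $7,026
Through Week 42: $32,355
Through Week 43: $40,382
Through Week 44: $50,101
Through Week 45: $59,469 ← exceeds threshold

Week 45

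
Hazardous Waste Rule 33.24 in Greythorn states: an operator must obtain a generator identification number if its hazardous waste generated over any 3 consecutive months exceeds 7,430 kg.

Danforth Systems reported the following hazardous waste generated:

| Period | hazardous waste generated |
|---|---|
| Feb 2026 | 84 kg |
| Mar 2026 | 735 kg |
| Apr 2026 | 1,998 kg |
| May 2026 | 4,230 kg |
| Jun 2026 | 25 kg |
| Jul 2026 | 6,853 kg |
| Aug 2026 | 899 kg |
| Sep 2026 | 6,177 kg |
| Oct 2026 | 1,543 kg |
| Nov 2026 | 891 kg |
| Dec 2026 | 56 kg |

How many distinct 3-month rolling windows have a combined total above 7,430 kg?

Feb 2026–Apr 2026: 84 kg + 735 kg + 1,998 kg = 2,817 kg (under)
Mar 2026–May 2026: 735 kg + 1,998 kg + 4,230 kg = 6,963 kg (under)
Apr 2026–Jun 2026: 1,998 kg + 4,230 kg + 25 kg = 6,253 kg (under)
May 2026–Jul 2026: 4,230 kg + 25 kg + 6,853 kg = 11,108 kg (over)
Jun 2026–Aug 2026: 25 kg + 6,853 kg + 899 kg = 7,777 kg (over)
Jul 2026–Sep 2026: 6,853 kg + 899 kg + 6,177 kg = 13,929 kg (over)
Aug 2026–Oct 2026: 899 kg + 6,177 kg + 1,543 kg = 8,619 kg (over)
Sep 2026–Nov 2026: 6,177 kg + 1,543 kg + 891 kg = 8,611 kg (over)
Oct 2026–Dec 2026: 1,543 kg + 891 kg + 56 kg = 2,490 kg (under)
5 windows exceed the threshold.

5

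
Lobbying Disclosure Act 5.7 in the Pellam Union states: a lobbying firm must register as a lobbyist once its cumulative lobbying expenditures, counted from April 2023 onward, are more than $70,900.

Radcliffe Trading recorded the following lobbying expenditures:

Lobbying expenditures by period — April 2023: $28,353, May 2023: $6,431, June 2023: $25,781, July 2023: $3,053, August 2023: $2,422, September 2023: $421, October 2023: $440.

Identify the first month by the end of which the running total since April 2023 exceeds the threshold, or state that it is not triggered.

Not triggered

Through April 2023: $28,353
Through May 2023: $34,784
Through June 2023: $60,565
Through July 2023: $63,618
Through August 2023: $66,040
Through September 2023: $66,461
Through October 2023: $66,901
Final cumulative total $66,901 ≤ $70,900; the threshold is never exceeded.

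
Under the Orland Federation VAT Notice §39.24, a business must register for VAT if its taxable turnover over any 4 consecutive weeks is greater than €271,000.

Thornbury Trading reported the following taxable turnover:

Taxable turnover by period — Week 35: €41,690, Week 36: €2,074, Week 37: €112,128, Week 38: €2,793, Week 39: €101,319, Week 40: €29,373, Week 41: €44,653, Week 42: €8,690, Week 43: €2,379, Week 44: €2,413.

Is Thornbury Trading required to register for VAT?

No

Week 35–Week 38: €41,690 + €2,074 + €112,128 + €2,793 = €158,685 (under)
Week 36–Week 39: €2,074 + €112,128 + €2,793 + €101,319 = €218,314 (under)
Week 37–Week 40: €112,128 + €2,793 + €101,319 + €29,373 = €245,613 (under)
Week 38–Week 41: €2,793 + €101,319 + €29,373 + €44,653 = €178,138 (under)
Week 39–Week 42: €101,319 + €29,373 + €44,653 + €8,690 = €184,035 (under)
Week 40–Week 43: €29,373 + €44,653 + €8,690 + €2,379 = €85,095 (under)
Week 41–Week 44: €44,653 + €8,690 + €2,379 + €2,413 = €58,135 (under)
No window exceeds €271,000.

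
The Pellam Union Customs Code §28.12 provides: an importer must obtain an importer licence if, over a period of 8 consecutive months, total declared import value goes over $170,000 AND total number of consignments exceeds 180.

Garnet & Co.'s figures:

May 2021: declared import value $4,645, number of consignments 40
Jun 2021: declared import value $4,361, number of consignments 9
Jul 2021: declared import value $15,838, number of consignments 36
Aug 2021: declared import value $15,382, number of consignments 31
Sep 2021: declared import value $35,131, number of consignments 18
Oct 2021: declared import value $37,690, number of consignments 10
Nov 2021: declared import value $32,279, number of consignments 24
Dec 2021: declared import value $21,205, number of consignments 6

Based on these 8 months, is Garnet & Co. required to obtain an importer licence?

No

Total declared import value: $4,645 + $4,361 + $15,838 + $15,382 + $35,131 + $37,690 + $32,279 + $21,205 = $166,531 (≤ $170,000).
Total number of consignments: 40 + 9 + 36 + 31 + 18 + 10 + 24 + 6 = 174 (≤ 180).
The test is 'and': the rule requires both, and at least one is not exceeded.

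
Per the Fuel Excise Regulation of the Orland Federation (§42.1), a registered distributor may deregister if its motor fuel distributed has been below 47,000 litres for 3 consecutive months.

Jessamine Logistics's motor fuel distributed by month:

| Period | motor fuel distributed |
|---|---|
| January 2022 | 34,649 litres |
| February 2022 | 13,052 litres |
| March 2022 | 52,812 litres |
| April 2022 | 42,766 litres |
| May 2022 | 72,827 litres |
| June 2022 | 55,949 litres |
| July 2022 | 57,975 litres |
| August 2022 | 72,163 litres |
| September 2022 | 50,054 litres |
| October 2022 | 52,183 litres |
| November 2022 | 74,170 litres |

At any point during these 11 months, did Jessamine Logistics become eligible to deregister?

No

Months below 47,000 litres: January 2022, February 2022, April 2022.
Longest run of consecutive months below the threshold: 2.
2 < 3, so Jessamine Logistics never became eligible.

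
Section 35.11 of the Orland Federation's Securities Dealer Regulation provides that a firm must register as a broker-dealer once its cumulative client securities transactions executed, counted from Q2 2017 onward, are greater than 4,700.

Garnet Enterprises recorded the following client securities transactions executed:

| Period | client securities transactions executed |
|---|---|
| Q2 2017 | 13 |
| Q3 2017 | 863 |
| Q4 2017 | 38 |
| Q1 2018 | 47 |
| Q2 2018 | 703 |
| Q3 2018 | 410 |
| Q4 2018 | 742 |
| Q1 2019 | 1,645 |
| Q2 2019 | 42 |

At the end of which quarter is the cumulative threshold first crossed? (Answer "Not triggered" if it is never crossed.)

Not triggered

Through Q2 2017: 13
Through Q3 2017: 876
Through Q4 2017: 914
Through Q1 2018: 961
Through Q2 2018: 1,664
Through Q3 2018: 2,074
Through Q4 2018: 2,816
Through Q1 2019: 4,461
Through Q2 2019: 4,503
Final cumulative total 4,503 ≤ 4,700; the threshold is never exceeded.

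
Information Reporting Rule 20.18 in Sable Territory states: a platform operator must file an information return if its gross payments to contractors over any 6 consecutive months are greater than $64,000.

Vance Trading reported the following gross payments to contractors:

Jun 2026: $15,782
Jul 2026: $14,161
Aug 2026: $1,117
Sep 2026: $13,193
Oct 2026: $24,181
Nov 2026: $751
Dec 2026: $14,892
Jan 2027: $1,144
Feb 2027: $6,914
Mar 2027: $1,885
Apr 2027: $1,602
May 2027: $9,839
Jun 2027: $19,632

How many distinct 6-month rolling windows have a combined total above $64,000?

2

Jun 2026–Nov 2026: $15,782 + $14,161 + $1,117 + $13,193 + $24,181 + $751 = $69,185 (over)
Jul 2026–Dec 2026: $14,161 + $1,117 + $13,193 + $24,181 + $751 + $14,892 = $68,295 (over)
Aug 2026–Jan 2027: $1,117 + $13,193 + $24,181 + $751 + $14,892 + $1,144 = $55,278 (under)
Sep 2026–Feb 2027: $13,193 + $24,181 + $751 + $14,892 + $1,144 + $6,914 = $61,075 (under)
Oct 2026–Mar 2027: $24,181 + $751 + $14,892 + $1,144 + $6,914 + $1,885 = $49,767 (under)
Nov 2026–Apr 2027: $751 + $14,892 + $1,144 + $6,914 + $1,885 + $1,602 = $27,188 (under)
Dec 2026–May 2027: $14,892 + $1,144 + $6,914 + $1,885 + $1,602 + $9,839 = $36,276 (under)
Jan 2027–Jun 2027: $1,144 + $6,914 + $1,885 + $1,602 + $9,839 + $19,632 = $41,016 (under)
2 windows exceed the threshold.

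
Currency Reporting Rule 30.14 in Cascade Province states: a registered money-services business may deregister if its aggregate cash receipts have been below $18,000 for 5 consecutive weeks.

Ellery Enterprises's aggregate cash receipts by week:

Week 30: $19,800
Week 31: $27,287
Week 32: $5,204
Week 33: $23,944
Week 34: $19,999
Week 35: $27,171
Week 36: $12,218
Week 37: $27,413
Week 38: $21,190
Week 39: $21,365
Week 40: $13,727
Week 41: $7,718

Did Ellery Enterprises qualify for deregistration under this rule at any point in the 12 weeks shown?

No

Weeks below $18,000: Week 32, Week 36, Week 40, Week 41.
Longest run of consecutive weeks below the threshold: 2.
2 < 5, so Ellery Enterprises never became eligible.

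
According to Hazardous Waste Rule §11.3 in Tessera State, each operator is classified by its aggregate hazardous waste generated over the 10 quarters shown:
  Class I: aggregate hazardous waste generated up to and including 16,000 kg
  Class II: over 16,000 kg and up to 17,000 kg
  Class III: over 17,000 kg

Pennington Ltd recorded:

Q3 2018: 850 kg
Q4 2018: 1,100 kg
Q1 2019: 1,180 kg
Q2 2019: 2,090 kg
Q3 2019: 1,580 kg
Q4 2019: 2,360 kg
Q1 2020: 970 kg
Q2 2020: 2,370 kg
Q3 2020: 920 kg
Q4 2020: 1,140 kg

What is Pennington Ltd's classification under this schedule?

Class I

Aggregate hazardous waste generated: 850 kg + 1,100 kg + 1,180 kg + 2,090 kg + 1,580 kg + 2,360 kg + 970 kg + 2,370 kg + 920 kg + 1,140 kg = 14,560 kg.
14,560 kg ≤ 16,000 kg, so Class I applies.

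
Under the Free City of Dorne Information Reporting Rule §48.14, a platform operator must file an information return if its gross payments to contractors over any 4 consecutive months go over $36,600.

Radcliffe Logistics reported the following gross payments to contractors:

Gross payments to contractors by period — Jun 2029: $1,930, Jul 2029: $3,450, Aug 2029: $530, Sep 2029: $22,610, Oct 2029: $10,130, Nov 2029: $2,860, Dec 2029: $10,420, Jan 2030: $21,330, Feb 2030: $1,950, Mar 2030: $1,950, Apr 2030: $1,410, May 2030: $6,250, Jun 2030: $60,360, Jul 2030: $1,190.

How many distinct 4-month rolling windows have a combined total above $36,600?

Jun 2029–Sep 2029: $1,930 + $3,450 + $530 + $22,610 = $28,520 (under)
Jul 2029–Oct 2029: $3,450 + $530 + $22,610 + $10,130 = $36,720 (over)
Aug 2029–Nov 2029: $530 + $22,610 + $10,130 + $2,860 = $36,130 (under)
Sep 2029–Dec 2029: $22,610 + $10,130 + $2,860 + $10,420 = $46,020 (over)
Oct 2029–Jan 2030: $10,130 + $2,860 + $10,420 + $21,330 = $44,740 (over)
Nov 2029–Feb 2030: $2,860 + $10,420 + $21,330 + $1,950 = $36,560 (under)
Dec 2029–Mar 2030: $10,420 + $21,330 + $1,950 + $1,950 = $35,650 (under)
Jan 2030–Apr 2030: $21,330 + $1,950 + $1,950 + $1,410 = $26,640 (under)
Feb 2030–May 2030: $1,950 + $1,950 + $1,410 + $6,250 = $11,560 (under)
Mar 2030–Jun 2030: $1,950 + $1,410 + $6,250 + $60,360 = $69,970 (over)
Apr 2030–Jul 2030: $1,410 + $6,250 + $60,360 + $1,190 = $69,210 (over)
5 windows exceed the threshold.

5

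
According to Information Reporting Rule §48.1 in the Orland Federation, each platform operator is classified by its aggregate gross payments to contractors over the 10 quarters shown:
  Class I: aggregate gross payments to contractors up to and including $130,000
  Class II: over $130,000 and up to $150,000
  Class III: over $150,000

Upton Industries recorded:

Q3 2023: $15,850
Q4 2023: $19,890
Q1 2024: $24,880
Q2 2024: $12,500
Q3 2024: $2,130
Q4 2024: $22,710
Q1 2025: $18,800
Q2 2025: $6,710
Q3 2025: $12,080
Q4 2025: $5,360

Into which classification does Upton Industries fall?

Aggregate gross payments to contractors: $15,850 + $19,890 + $24,880 + $12,500 + $2,130 + $22,710 + $18,800 + $6,710 + $12,080 + $5,360 = $140,910.
$130,000 < $140,910 ≤ $150,000, so Class II applies.

Class II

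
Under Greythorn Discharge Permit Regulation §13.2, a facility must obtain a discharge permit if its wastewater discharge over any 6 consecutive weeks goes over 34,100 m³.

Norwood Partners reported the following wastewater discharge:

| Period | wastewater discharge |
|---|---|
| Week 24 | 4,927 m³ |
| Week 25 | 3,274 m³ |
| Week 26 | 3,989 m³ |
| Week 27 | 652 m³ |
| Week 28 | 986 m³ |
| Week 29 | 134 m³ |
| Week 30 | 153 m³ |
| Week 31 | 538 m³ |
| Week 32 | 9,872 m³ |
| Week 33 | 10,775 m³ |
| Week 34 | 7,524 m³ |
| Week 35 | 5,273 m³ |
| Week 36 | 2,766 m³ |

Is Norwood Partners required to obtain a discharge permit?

Yes

Week 24–Week 29: 4,927 m³ + 3,274 m³ + 3,989 m³ + 652 m³ + 986 m³ + 134 m³ = 13,962 m³ (under)
Week 25–Week 30: 3,274 m³ + 3,989 m³ + 652 m³ + 986 m³ + 134 m³ + 153 m³ = 9,188 m³ (under)
Week 26–Week 31: 3,989 m³ + 652 m³ + 986 m³ + 134 m³ + 153 m³ + 538 m³ = 6,452 m³ (under)
Week 27–Week 32: 652 m³ + 986 m³ + 134 m³ + 153 m³ + 538 m³ + 9,872 m³ = 12,335 m³ (under)
Week 28–Week 33: 986 m³ + 134 m³ + 153 m³ + 538 m³ + 9,872 m³ + 10,775 m³ = 22,458 m³ (under)
Week 29–Week 34: 134 m³ + 153 m³ + 538 m³ + 9,872 m³ + 10,775 m³ + 7,524 m³ = 28,996 m³ (under)
Week 30–Week 35: 153 m³ + 538 m³ + 9,872 m³ + 10,775 m³ + 7,524 m³ + 5,273 m³ = 34,135 m³ (over)
Week 31–Week 36: 538 m³ + 9,872 m³ + 10,775 m³ + 7,524 m³ + 5,273 m³ + 2,766 m³ = 36,748 m³ (over)
At least one window exceeds 34,100 m³.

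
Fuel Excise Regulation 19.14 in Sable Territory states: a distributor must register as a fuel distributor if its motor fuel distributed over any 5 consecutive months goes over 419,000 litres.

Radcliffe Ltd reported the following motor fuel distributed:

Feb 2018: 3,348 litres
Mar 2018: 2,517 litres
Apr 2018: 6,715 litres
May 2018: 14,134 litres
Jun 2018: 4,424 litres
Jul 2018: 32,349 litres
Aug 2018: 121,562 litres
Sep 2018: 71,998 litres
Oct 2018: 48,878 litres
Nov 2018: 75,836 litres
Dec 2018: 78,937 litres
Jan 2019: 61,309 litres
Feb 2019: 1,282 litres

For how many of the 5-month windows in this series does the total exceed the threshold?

0

Feb 2018–Jun 2018: 3,348 litres + 2,517 litres + 6,715 litres + 14,134 litres + 4,424 litres = 31,138 litres (under)
Mar 2018–Jul 2018: 2,517 litres + 6,715 litres + 14,134 litres + 4,424 litres + 32,349 litres = 60,139 litres (under)
Apr 2018–Aug 2018: 6,715 litres + 14,134 litres + 4,424 litres + 32,349 litres + 121,562 litres = 179,184 litres (under)
May 2018–Sep 2018: 14,134 litres + 4,424 litres + 32,349 litres + 121,562 litres + 71,998 litres = 244,467 litres (under)
Jun 2018–Oct 2018: 4,424 litres + 32,349 litres + 121,562 litres + 71,998 litres + 48,878 litres = 279,211 litres (under)
Jul 2018–Nov 2018: 32,349 litres + 121,562 litres + 71,998 litres + 48,878 litres + 75,836 litres = 350,623 litres (under)
Aug 2018–Dec 2018: 121,562 litres + 71,998 litres + 48,878 litres + 75,836 litres + 78,937 litres = 397,211 litres (under)
Sep 2018–Jan 2019: 71,998 litres + 48,878 litres + 75,836 litres + 78,937 litres + 61,309 litres = 336,958 litres (under)
Oct 2018–Feb 2019: 48,878 litres + 75,836 litres + 78,937 litres + 61,309 litres + 1,282 litres = 266,242 litres (under)
0 windows exceed the threshold.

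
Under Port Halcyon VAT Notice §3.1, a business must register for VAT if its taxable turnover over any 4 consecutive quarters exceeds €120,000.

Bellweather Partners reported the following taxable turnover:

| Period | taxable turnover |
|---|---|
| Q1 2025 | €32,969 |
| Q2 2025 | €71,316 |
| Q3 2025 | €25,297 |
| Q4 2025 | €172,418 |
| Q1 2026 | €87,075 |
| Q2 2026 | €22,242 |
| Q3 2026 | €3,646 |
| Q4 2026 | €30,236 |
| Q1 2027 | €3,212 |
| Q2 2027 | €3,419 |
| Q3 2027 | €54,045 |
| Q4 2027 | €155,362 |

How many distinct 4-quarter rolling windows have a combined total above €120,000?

6

Q1 2025–Q4 2025: €32,969 + €71,316 + €25,297 + €172,418 = €302,000 (over)
Q2 2025–Q1 2026: €71,316 + €25,297 + €172,418 + €87,075 = €356,106 (over)
Q3 2025–Q2 2026: €25,297 + €172,418 + €87,075 + €22,242 = €307,032 (over)
Q4 2025–Q3 2026: €172,418 + €87,075 + €22,242 + €3,646 = €285,381 (over)
Q1 2026–Q4 2026: €87,075 + €22,242 + €3,646 + €30,236 = €143,199 (over)
Q2 2026–Q1 2027: €22,242 + €3,646 + €30,236 + €3,212 = €59,336 (under)
Q3 2026–Q2 2027: €3,646 + €30,236 + €3,212 + €3,419 = €40,513 (under)
Q4 2026–Q3 2027: €30,236 + €3,212 + €3,419 + €54,045 = €90,912 (under)
Q1 2027–Q4 2027: €3,212 + €3,419 + €54,045 + €155,362 = €216,038 (over)
6 windows exceed the threshold.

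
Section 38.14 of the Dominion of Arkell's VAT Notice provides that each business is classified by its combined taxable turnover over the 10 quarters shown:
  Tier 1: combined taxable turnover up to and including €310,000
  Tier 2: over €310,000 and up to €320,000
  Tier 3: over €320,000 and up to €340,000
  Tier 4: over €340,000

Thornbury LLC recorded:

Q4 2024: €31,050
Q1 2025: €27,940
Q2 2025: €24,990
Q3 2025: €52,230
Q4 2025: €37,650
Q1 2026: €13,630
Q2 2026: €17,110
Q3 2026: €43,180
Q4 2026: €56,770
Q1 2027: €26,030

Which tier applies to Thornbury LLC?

Combined taxable turnover: €31,050 + €27,940 + €24,990 + €52,230 + €37,650 + €13,630 + €17,110 + €43,180 + €56,770 + €26,030 = €330,580.
€320,000 < €330,580 ≤ €340,000, so Tier 3 applies.

Tier 3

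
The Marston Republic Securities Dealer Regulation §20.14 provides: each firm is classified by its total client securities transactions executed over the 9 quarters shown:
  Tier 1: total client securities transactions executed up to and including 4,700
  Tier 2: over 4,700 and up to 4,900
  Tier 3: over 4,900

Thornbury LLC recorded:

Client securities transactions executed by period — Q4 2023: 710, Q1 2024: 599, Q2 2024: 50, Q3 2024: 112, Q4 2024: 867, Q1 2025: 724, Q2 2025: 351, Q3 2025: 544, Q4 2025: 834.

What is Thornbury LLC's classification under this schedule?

Total client securities transactions executed: 710 + 599 + 50 + 112 + 867 + 724 + 351 + 544 + 834 = 4,791.
4,700 < 4,791 ≤ 4,900, so Tier 2 applies.

Tier 2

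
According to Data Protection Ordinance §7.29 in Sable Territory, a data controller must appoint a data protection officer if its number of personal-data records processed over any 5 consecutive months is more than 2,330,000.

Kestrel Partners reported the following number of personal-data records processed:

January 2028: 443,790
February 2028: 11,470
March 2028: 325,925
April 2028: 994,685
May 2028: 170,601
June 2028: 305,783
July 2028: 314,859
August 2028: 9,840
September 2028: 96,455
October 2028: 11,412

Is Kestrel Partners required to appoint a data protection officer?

No

January 2028–May 2028: 443,790 + 11,470 + 325,925 + 994,685 + 170,601 = 1,946,471 (under)
February 2028–June 2028: 11,470 + 325,925 + 994,685 + 170,601 + 305,783 = 1,808,464 (under)
March 2028–July 2028: 325,925 + 994,685 + 170,601 + 305,783 + 314,859 = 2,111,853 (under)
April 2028–August 2028: 994,685 + 170,601 + 305,783 + 314,859 + 9,840 = 1,795,768 (under)
May 2028–September 2028: 170,601 + 305,783 + 314,859 + 9,840 + 96,455 = 897,538 (under)
June 2028–October 2028: 305,783 + 314,859 + 9,840 + 96,455 + 11,412 = 738,349 (under)
No window exceeds 2,330,000.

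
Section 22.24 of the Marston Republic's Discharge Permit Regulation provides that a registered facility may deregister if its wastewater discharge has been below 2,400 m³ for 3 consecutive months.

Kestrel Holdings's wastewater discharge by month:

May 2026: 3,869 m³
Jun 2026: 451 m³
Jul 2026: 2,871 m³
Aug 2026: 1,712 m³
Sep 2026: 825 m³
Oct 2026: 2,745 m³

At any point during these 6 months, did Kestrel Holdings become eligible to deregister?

Months below 2,400 m³: Jun 2026, Aug 2026, Sep 2026.
Longest run of consecutive months below the threshold: 2.
2 < 3, so Kestrel Holdings never became eligible.

No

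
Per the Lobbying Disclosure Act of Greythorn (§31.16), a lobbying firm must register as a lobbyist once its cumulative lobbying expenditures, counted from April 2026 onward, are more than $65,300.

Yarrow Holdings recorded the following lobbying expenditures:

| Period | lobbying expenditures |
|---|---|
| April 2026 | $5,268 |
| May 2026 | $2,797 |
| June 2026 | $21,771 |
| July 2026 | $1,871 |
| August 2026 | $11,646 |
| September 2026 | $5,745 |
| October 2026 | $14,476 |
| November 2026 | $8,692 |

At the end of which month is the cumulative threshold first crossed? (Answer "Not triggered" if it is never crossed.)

Through April 2026: $5,268
Through May 2026: $8,065
Through June 2026: $29,836
Through July 2026: $31,707
Through August 2026: $43,353
Through September 2026: $49,098
Through October 2026: $63,574
Through November 2026: $72,266 ← exceeds threshold

November 2026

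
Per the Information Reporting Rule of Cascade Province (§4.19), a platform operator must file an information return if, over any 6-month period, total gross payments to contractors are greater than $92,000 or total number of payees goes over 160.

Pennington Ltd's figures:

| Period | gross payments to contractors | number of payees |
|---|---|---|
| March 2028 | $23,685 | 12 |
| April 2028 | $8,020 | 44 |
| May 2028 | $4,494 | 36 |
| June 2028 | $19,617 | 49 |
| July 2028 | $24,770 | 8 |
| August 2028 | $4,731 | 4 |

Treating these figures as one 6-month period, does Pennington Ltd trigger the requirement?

No

Total gross payments to contractors: $23,685 + $8,020 + $4,494 + $19,617 + $24,770 + $4,731 = $85,317 (≤ $92,000).
Total number of payees: 12 + 44 + 36 + 49 + 8 + 4 = 153 (≤ 160).
The test is 'or': neither threshold is exceeded.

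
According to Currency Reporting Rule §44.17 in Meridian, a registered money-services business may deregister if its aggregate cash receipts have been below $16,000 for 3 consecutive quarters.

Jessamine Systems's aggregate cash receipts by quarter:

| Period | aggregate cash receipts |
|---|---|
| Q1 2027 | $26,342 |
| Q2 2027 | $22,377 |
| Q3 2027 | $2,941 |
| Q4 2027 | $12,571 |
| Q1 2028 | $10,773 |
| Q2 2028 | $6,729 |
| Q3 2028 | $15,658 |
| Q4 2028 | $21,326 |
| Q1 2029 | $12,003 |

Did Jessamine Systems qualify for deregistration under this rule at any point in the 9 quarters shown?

Yes

Quarters below $16,000: Q3 2027, Q4 2027, Q1 2028, Q2 2028, Q3 2028, Q1 2029.
Longest run of consecutive quarters below the threshold: 5.
5 ≥ 3, so Jessamine Systems became eligible.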